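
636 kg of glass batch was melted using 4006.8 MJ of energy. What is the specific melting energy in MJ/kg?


Rearrange E = m * s for s:
  s = E / m
  s = 4006.8 / 636 = 6.3 MJ/kg

6.3 MJ/kg


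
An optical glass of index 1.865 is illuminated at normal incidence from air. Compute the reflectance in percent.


Fresnel reflectance at normal incidence:
  R = ((n - 1)/(n + 1))^2
  (n - 1)/(n + 1) = (1.865 - 1)/(1.865 + 1) = 0.30192
  R = 0.30192^2 = 0.0911557
  R(%) = 0.0911557 * 100 = 9.116%

9.116%


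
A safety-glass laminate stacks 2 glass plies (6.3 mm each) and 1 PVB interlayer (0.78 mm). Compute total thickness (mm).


Total thickness = glass contribution + PVB contribution
  Glass: 2 * 6.3 = 12.6 mm
  PVB: 1 * 0.78 = 0.78 mm
  Total = 12.6 + 0.78 = 13.38 mm

13.38 mm


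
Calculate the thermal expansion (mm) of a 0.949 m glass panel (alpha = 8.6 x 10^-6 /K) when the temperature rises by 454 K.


Thermal expansion formula: dL = alpha * L0 * dT
  dL = (8.6 x 10^-6) * 0.949 * 454 = 0.00370528 m
Convert to mm: 0.00370528 * 1000 = 3.7053 mm

3.7053 mm


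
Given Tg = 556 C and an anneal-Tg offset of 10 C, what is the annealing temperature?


The annealing temperature is Tg plus the offset:
  T_anneal = 556 + 10 = 566 C

566 C


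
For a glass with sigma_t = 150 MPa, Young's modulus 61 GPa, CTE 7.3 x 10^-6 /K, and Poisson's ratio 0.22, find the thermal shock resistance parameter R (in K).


Thermal shock resistance: R = sigma * (1 - nu) / (E * alpha)
  Numerator = 150 * (1 - 0.22) = 117.0
  Denominator = 61 * 1000 * (7.3 x 10^-6) = 0.4453
  R = 117.0 / 0.4453 = 262.7 K

262.7 K


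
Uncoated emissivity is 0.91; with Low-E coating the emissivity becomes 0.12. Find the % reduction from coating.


Percentage reduction = (1 - coated/uncoated) * 100
  Ratio = 0.12 / 0.91 = 0.1319
  Reduction = (1 - 0.1319) * 100 = 86.8%

86.8%


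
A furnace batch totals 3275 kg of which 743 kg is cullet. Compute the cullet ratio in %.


Cullet ratio = (cullet mass / total batch mass) * 100
  Ratio = 743 / 3275 * 100 = 22.69%

22.69%


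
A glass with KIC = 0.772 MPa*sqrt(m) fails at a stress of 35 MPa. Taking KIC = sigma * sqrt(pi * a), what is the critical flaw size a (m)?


Rearrange KIC = sigma * sqrt(pi * a):
  sqrt(pi * a) = KIC / sigma
  sqrt(pi * a) = 0.772 / 35 = 0.022057
  a = (KIC / sigma)^2 / pi
  a = 0.022057^2 / pi = 0.0001549 m

0.0001549 m


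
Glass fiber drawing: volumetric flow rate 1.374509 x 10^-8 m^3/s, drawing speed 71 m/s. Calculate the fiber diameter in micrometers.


Cross-sectional area from continuity:
  A = Q / v = 1.374509 x 10^-8 / 71 = 1.935928 x 10^-10 m^2
Diameter from circular cross-section:
  d = sqrt(4A / pi) * 10^6 (m -> um)
  d = sqrt(4 * 1.935928 x 10^-10 / pi) * 10^6 = 15.7 um

15.7 um


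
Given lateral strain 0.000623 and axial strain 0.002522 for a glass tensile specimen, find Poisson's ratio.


Poisson's ratio: nu = lateral strain / axial strain
  nu = 0.000623 / 0.002522 = 0.247

0.247


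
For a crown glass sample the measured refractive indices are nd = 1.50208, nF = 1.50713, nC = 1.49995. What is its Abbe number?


Abbe number formula: Vd = (nd - 1) / (nF - nC)
  nd - 1 = 1.50208 - 1 = 0.50208
  nF - nC = 1.50713 - 1.49995 = 0.00718
  Vd = 0.50208 / 0.00718 = 69.93

69.93


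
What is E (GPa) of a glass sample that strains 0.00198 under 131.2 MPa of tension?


Young's modulus: E = stress / strain
  E = 131.2 MPa / 0.00198 = 66262.63 MPa
Convert to GPa: 66262.63 / 1000 = 66.26 GPa

66.26 GPa


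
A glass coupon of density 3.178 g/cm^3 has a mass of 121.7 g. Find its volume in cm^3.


Rearrange rho = m / V:
  V = m / rho
  V = 121.7 / 3.178 = 38.295 cm^3

38.295 cm^3


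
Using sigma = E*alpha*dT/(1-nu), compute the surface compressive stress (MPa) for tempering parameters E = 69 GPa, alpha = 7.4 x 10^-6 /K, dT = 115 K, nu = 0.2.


Tempering stress: sigma = E * alpha * dT / (1 - nu)
  E (MPa) = 69 * 1000 = 69000
  Numerator = 69000 * (7.4 x 10^-6) * 115 = 58.719
  Denominator = 1 - 0.2 = 0.8
  sigma = 58.719 / 0.8 = 73.4 MPa

73.4 MPa


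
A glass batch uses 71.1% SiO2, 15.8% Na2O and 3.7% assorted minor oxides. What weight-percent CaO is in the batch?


Pieces sum to 100%:
  CaO = 100 - (SiO2 + Na2O + others)
  CaO = 100 - (71.1 + 15.8 + 3.7) = 9.4%

9.4%


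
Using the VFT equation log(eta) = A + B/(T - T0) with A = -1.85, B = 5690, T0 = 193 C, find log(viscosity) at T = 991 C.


VFT equation: log(eta) = A + B / (T - T0)
  T - T0 = 991 - 193 = 798
  B / (T - T0) = 5690 / 798 = 7.13
  log(eta) = -1.85 + 7.13 = 5.28

5.28


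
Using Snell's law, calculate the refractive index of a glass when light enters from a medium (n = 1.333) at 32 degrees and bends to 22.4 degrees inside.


Apply Snell's law: n1 * sin(theta1) = n2 * sin(theta2)
  n2 = n1 * sin(theta1) / sin(theta2)
  sin(32) = 0.529919
  sin(22.4) = 0.38107
  n2 = 1.333 * 0.529919 / 0.38107 = 1.8537

1.8537


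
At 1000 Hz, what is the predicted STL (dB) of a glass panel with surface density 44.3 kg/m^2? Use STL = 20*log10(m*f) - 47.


Mass law: STL = 20 * log10(m * f) - 47
  m * f = 44.3 * 1000 = 44300
  log10(44300) = 4.6464
  STL = 20 * 4.6464 - 47 = 92.928 - 47 = 45.9 dB

45.9 dB


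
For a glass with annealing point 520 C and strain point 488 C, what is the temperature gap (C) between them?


Gap = T_anneal - T_strain:
  gap = 520 - 488 = 32 C

32 C


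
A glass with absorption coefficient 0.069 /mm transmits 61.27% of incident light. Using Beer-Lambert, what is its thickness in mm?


Rearrange T = exp(-alpha * thickness):
  thickness = -ln(T) / alpha
  T = 61.27/100 = 0.6127
  ln(T) = -0.48988
  -ln(T) = 0.48988
  thickness = 0.48988 / 0.069 = 7.1 mm

7.1 mm


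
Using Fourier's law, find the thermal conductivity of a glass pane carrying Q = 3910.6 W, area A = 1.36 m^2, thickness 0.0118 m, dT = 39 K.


Fourier's law rearranged: k = Q * t / (A * dT)
  Numerator = 3910.6 * 0.0118 = 46.14508
  Denominator = 1.36 * 39 = 53.04
  k = 46.14508 / 53.04 = 0.87 W/mK

0.87 W/mK


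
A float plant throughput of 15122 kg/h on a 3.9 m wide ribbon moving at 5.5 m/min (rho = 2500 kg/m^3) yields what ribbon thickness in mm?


Ribbon cross-section from mass balance:
  Volume rate = throughput / density = 15122 / 2500 = 6.0488 m^3/h
  thickness = volume rate / (speed * 60 * width), i.e.
  thickness = throughput / (60 * speed * width * density) * 1000
  thickness = 15122 / (60 * 5.5 * 3.9 * 2500) * 1000 = 4.7 mm

4.7 mm


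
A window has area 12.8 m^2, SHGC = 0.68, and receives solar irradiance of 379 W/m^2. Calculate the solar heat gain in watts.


Solar heat gain: Q = Area * SHGC * Irradiance
  Q = 12.8 * 0.68 * 379 = 3298.8 W

3298.8 W


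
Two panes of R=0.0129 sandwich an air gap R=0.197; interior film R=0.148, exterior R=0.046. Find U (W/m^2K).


Total thermal resistance (series):
  R_total = R_in + R_glass + R_air + R_glass + R_out
  R_total = 0.148 + 0.0129 + 0.197 + 0.0129 + 0.046 = 0.4168 m^2K/W
U-value = 1 / R_total = 1 / 0.4168 = 2.399 W/m^2K

2.399 W/m^2K


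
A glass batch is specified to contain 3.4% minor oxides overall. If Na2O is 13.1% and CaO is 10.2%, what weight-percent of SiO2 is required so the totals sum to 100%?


Known pieces sum to 100%:
  SiO2 = 100 - (others + Na2O + CaO)
  SiO2 = 100 - (3.4 + 13.1 + 10.2) = 73.3%

73.3%


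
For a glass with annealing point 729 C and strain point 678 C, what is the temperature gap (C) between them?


Gap = T_anneal - T_strain:
  gap = 729 - 678 = 51 C

51 C


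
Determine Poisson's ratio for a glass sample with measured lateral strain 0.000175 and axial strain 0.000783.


Poisson's ratio: nu = lateral strain / axial strain
  nu = 0.000175 / 0.000783 = 0.2235

0.2235


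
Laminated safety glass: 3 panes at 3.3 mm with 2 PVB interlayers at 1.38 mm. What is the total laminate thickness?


Total thickness = glass contribution + PVB contribution
  Glass: 3 * 3.3 = 9.9 mm
  PVB: 2 * 1.38 = 2.76 mm
  Total = 9.9 + 2.76 = 12.66 mm

12.66 mm


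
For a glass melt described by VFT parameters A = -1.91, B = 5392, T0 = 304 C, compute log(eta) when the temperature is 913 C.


VFT equation: log(eta) = A + B / (T - T0)
  T - T0 = 913 - 304 = 609
  B / (T - T0) = 5392 / 609 = 8.854
  log(eta) = -1.91 + 8.854 = 6.944

6.944


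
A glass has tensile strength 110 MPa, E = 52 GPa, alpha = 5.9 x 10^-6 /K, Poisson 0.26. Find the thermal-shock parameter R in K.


Thermal shock resistance: R = sigma * (1 - nu) / (E * alpha)
  Numerator = 110 * (1 - 0.26) = 81.4
  Denominator = 52 * 1000 * (5.9 x 10^-6) = 0.3068
  R = 81.4 / 0.3068 = 265.3 K

265.3 K


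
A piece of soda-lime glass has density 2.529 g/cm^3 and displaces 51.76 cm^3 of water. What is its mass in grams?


Rearrange rho = m / V:
  m = rho * V
  m = 2.529 * 51.76 = 130.901 g

130.901 g


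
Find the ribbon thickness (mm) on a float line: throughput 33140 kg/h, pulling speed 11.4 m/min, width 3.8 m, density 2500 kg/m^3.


Ribbon cross-section from mass balance:
  Volume rate = throughput / density = 33140 / 2500 = 13.256 m^3/h
  thickness = volume rate / (speed * 60 * width), i.e.
  thickness = throughput / (60 * speed * width * density) * 1000
  thickness = 33140 / (60 * 11.4 * 3.8 * 2500) * 1000 = 5.1 mm

5.1 mm


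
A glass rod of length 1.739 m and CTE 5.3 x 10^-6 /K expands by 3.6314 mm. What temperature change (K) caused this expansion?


Rearrange dL = alpha * L0 * dT for dT:
  dT = dL / (alpha * L0)
  dL (m) = 3.6314 / 1000 = 0.0036314
  dT = 0.0036314 / ((5.3 x 10^-6) * 1.739) = 394.0 K

394.0 K


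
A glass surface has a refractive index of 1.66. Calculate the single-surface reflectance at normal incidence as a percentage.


Fresnel reflectance at normal incidence:
  R = ((n - 1)/(n + 1))^2
  (n - 1)/(n + 1) = (1.66 - 1)/(1.66 + 1) = 0.24812
  R = 0.24812^2 = 0.0615635
  R(%) = 0.0615635 * 100 = 6.156%

6.156%


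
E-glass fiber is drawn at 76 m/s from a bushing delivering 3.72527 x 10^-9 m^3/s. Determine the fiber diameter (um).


Cross-sectional area from continuity:
  A = Q / v = 3.72527 x 10^-9 / 76 = 4.901671 x 10^-11 m^2
Diameter from circular cross-section:
  d = sqrt(4A / pi) * 10^6 (m -> um)
  d = sqrt(4 * 4.901671 x 10^-11 / pi) * 10^6 = 7.9 um

7.9 um


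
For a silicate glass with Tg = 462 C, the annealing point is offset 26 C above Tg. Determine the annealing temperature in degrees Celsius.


The annealing temperature is Tg plus the offset:
  T_anneal = 462 + 26 = 488 C

488 C


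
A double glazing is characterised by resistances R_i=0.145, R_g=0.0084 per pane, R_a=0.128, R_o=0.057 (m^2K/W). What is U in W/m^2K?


Total thermal resistance (series):
  R_total = R_in + R_glass + R_air + R_glass + R_out
  R_total = 0.145 + 0.0084 + 0.128 + 0.0084 + 0.057 = 0.3468 m^2K/W
U-value = 1 / R_total = 1 / 0.3468 = 2.884 W/m^2K

2.884 W/m^2K


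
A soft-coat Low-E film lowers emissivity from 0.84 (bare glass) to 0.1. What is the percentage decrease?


Percentage reduction = (1 - coated/uncoated) * 100
  Ratio = 0.1 / 0.84 = 0.119
  Reduction = (1 - 0.119) * 100 = 88.1%

88.1%


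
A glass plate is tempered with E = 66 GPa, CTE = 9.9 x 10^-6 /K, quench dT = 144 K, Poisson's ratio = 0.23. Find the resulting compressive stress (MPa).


Tempering stress: sigma = E * alpha * dT / (1 - nu)
  E (MPa) = 66 * 1000 = 66000
  Numerator = 66000 * (9.9 x 10^-6) * 144 = 94.0896
  Denominator = 1 - 0.23 = 0.77
  sigma = 94.0896 / 0.77 = 122.2 MPa

122.2 MPa


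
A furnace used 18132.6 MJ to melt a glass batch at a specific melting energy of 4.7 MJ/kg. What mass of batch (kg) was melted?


Rearrange E = m * s for m:
  m = E / s
  m = 18132.6 / 4.7 = 3858.0 kg

3858.0 kg


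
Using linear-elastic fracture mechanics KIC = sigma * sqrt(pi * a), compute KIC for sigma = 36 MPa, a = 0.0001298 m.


Fracture toughness: KIC = sigma * sqrt(pi * a)
  pi * a = pi * 0.0001298 = 0.000407779
  sqrt(pi * a) = 0.020194
  KIC = 36 * 0.020194 = 0.727 MPa*sqrt(m)

0.727 MPa*sqrt(m)


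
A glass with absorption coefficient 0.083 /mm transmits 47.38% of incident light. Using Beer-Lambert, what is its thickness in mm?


Rearrange T = exp(-alpha * thickness):
  thickness = -ln(T) / alpha
  T = 47.38/100 = 0.4738
  ln(T) = -0.74697
  -ln(T) = 0.74697
  thickness = 0.74697 / 0.083 = 9.0 mm

9.0 mm


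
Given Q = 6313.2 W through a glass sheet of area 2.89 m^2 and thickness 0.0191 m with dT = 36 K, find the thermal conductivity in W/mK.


Fourier's law rearranged: k = Q * t / (A * dT)
  Numerator = 6313.2 * 0.0191 = 120.58212
  Denominator = 2.89 * 36 = 104.04
  k = 120.58212 / 104.04 = 1.159 W/mK

1.159 W/mK


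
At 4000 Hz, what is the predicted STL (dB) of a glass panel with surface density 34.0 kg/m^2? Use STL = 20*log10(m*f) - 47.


Mass law: STL = 20 * log10(m * f) - 47
  m * f = 34.0 * 4000 = 136000
  log10(136000) = 5.13354
  STL = 20 * 5.13354 - 47 = 102.6708 - 47 = 55.7 dB

55.7 dB


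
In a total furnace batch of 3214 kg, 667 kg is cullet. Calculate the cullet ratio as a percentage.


Cullet ratio = (cullet mass / total batch mass) * 100
  Ratio = 667 / 3214 * 100 = 20.75%

20.75%


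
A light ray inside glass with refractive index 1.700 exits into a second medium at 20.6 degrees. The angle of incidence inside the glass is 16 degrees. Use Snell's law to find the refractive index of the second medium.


Apply Snell's law: n1 * sin(theta1) = n2 * sin(theta2)
  n2 = n1 * sin(theta1) / sin(theta2)
  sin(16) = 0.275637
  sin(20.6) = 0.351842
  n2 = 1.700 * 0.275637 / 0.351842 = 1.3318

1.3318


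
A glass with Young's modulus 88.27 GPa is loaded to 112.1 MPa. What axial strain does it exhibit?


Rearrange E = sigma / epsilon:
  epsilon = sigma / E
  E (MPa) = 88.27 * 1000 = 88270
  epsilon = 112.1 / 88270 = 0.00127

0.00127


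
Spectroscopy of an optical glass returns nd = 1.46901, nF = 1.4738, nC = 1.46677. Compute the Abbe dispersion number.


Abbe number formula: Vd = (nd - 1) / (nF - nC)
  nd - 1 = 1.46901 - 1 = 0.46901
  nF - nC = 1.4738 - 1.46677 = 0.00703
  Vd = 0.46901 / 0.00703 = 66.72

66.72


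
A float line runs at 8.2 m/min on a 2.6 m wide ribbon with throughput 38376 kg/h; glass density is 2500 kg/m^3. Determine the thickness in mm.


Ribbon cross-section from mass balance:
  Volume rate = throughput / density = 38376 / 2500 = 15.3504 m^3/h
  thickness = volume rate / (speed * 60 * width), i.e.
  thickness = throughput / (60 * speed * width * density) * 1000
  thickness = 38376 / (60 * 8.2 * 2.6 * 2500) * 1000 = 12.0 mm

12.0 mm


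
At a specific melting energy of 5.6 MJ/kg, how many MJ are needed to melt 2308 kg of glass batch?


Total energy = mass * specific energy
  E = 2308 * 5.6 = 12924.8 MJ

12924.8 MJ


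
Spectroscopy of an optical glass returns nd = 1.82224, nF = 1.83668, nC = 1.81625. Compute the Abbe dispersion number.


Abbe number formula: Vd = (nd - 1) / (nF - nC)
  nd - 1 = 1.82224 - 1 = 0.82224
  nF - nC = 1.83668 - 1.81625 = 0.02043
  Vd = 0.82224 / 0.02043 = 40.25

40.25


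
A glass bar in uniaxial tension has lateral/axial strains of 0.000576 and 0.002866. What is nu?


Poisson's ratio: nu = lateral strain / axial strain
  nu = 0.000576 / 0.002866 = 0.201

0.201


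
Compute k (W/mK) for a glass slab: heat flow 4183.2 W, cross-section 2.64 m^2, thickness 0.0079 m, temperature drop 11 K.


Fourier's law rearranged: k = Q * t / (A * dT)
  Numerator = 4183.2 * 0.0079 = 33.04728
  Denominator = 2.64 * 11 = 29.04
  k = 33.04728 / 29.04 = 1.138 W/mK

1.138 W/mK


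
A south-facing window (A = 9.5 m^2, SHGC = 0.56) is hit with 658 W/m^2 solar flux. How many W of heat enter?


Solar heat gain: Q = Area * SHGC * Irradiance
  Q = 9.5 * 0.56 * 658 = 3500.6 W

3500.6 W


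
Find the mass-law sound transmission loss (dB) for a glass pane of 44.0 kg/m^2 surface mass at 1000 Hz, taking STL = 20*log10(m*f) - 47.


Mass law: STL = 20 * log10(m * f) - 47
  m * f = 44.0 * 1000 = 44000
  log10(44000) = 4.64345
  STL = 20 * 4.64345 - 47 = 92.869 - 47 = 45.9 dB

45.9 dB


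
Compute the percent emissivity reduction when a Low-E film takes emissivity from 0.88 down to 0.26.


Percentage reduction = (1 - coated/uncoated) * 100
  Ratio = 0.26 / 0.88 = 0.2955
  Reduction = (1 - 0.2955) * 100 = 70.5%

70.5%


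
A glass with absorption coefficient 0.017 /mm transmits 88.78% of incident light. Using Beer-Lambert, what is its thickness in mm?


Rearrange T = exp(-alpha * thickness):
  thickness = -ln(T) / alpha
  T = 88.78/100 = 0.8878
  ln(T) = -0.11901
  -ln(T) = 0.11901
  thickness = 0.11901 / 0.017 = 7.0 mm

7.0 mm


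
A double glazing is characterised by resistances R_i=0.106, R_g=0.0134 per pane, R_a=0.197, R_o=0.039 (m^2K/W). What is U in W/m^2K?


Total thermal resistance (series):
  R_total = R_in + R_glass + R_air + R_glass + R_out
  R_total = 0.106 + 0.0134 + 0.197 + 0.0134 + 0.039 = 0.3688 m^2K/W
U-value = 1 / R_total = 1 / 0.3688 = 2.711 W/m^2K

2.711 W/m^2K


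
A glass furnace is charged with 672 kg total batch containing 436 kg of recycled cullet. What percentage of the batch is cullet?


Cullet ratio = (cullet mass / total batch mass) * 100
  Ratio = 436 / 672 * 100 = 64.88%

64.88%


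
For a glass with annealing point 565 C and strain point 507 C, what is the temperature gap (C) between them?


Gap = T_anneal - T_strain:
  gap = 565 - 507 = 58 C

58 C


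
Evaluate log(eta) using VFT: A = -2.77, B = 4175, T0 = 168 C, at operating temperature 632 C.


VFT equation: log(eta) = A + B / (T - T0)
  T - T0 = 632 - 168 = 464
  B / (T - T0) = 4175 / 464 = 8.998
  log(eta) = -2.77 + 8.998 = 6.228

6.228


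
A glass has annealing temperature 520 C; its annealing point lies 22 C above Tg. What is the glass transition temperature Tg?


Rearrange T_anneal = Tg + offset for Tg:
  Tg = T_anneal - offset = 520 - 22 = 498 C

498 C


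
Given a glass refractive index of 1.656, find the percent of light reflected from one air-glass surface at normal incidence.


Fresnel reflectance at normal incidence:
  R = ((n - 1)/(n + 1))^2
  (n - 1)/(n + 1) = (1.656 - 1)/(1.656 + 1) = 0.246988
  R = 0.246988^2 = 0.0610031
  R(%) = 0.0610031 * 100 = 6.1%

6.1%


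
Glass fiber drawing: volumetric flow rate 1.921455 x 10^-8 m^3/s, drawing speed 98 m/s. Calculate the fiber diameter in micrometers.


Cross-sectional area from continuity:
  A = Q / v = 1.921455 x 10^-8 / 98 = 1.960668 x 10^-10 m^2
Diameter from circular cross-section:
  d = sqrt(4A / pi) * 10^6 (m -> um)
  d = sqrt(4 * 1.960668 x 10^-10 / pi) * 10^6 = 15.8 um

15.8 um


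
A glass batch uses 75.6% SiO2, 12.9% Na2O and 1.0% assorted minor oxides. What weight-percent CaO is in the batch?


Pieces sum to 100%:
  CaO = 100 - (SiO2 + Na2O + others)
  CaO = 100 - (75.6 + 12.9 + 1.0) = 10.5%

10.5%


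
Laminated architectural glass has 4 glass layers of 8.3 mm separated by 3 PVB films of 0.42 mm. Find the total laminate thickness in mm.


Total thickness = glass contribution + PVB contribution
  Glass: 4 * 8.3 = 33.2 mm
  PVB: 3 * 0.42 = 1.26 mm
  Total = 33.2 + 1.26 = 34.46 mm

34.46 mm


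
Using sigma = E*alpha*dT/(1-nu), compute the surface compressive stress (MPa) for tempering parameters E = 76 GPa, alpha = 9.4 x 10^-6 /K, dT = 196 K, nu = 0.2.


Tempering stress: sigma = E * alpha * dT / (1 - nu)
  E (MPa) = 76 * 1000 = 76000
  Numerator = 76000 * (9.4 x 10^-6) * 196 = 140.0224
  Denominator = 1 - 0.2 = 0.8
  sigma = 140.0224 / 0.8 = 175.0 MPa

175.0 MPa


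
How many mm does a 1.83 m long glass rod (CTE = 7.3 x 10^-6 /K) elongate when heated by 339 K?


Thermal expansion formula: dL = alpha * L0 * dT
  dL = (7.3 x 10^-6) * 1.83 * 339 = 0.0045287 m
Convert to mm: 0.0045287 * 1000 = 4.5287 mm

4.5287 mm


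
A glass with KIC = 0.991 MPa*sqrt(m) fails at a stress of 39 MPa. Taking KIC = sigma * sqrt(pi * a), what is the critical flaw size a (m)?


Rearrange KIC = sigma * sqrt(pi * a):
  sqrt(pi * a) = KIC / sigma
  sqrt(pi * a) = 0.991 / 39 = 0.02541
  a = (KIC / sigma)^2 / pi
  a = 0.02541^2 / pi = 0.0002055 m

0.0002055 m


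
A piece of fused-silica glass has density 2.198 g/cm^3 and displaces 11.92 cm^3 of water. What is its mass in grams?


Rearrange rho = m / V:
  m = rho * V
  m = 2.198 * 11.92 = 26.2 g

26.2 g


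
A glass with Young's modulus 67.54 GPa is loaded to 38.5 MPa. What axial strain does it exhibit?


Rearrange E = sigma / epsilon:
  epsilon = sigma / E
  E (MPa) = 67.54 * 1000 = 67540
  epsilon = 38.5 / 67540 = 0.00057

0.00057


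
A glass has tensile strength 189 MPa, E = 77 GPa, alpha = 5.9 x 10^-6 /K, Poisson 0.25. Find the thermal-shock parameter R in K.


Thermal shock resistance: R = sigma * (1 - nu) / (E * alpha)
  Numerator = 189 * (1 - 0.25) = 141.75
  Denominator = 77 * 1000 * (5.9 x 10^-6) = 0.4543
  R = 141.75 / 0.4543 = 312.0 K

312.0 K


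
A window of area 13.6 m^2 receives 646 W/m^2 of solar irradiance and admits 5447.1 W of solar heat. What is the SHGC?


Rearrange Q = Area * SHGC * Irradiance:
  SHGC = Q / (Area * Irradiance)
  SHGC = 5447.1 / (13.6 * 646) = 0.62

0.62


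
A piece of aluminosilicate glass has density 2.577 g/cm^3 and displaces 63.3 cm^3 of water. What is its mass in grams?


Rearrange rho = m / V:
  m = rho * V
  m = 2.577 * 63.3 = 163.124 g

163.124 g


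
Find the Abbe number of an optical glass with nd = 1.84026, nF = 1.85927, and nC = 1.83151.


Abbe number formula: Vd = (nd - 1) / (nF - nC)
  nd - 1 = 1.84026 - 1 = 0.84026
  nF - nC = 1.85927 - 1.83151 = 0.02776
  Vd = 0.84026 / 0.02776 = 30.27

30.27


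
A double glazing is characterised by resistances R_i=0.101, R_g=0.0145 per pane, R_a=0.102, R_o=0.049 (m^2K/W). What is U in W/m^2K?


Total thermal resistance (series):
  R_total = R_in + R_glass + R_air + R_glass + R_out
  R_total = 0.101 + 0.0145 + 0.102 + 0.0145 + 0.049 = 0.281 m^2K/W
U-value = 1 / R_total = 1 / 0.281 = 3.559 W/m^2K

3.559 W/m^2K


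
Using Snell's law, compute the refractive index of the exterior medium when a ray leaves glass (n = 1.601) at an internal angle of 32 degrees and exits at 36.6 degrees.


Apply Snell's law: n1 * sin(theta1) = n2 * sin(theta2)
  n2 = n1 * sin(theta1) / sin(theta2)
  sin(32) = 0.529919
  sin(36.6) = 0.596225
  n2 = 1.601 * 0.529919 / 0.596225 = 1.423

1.423


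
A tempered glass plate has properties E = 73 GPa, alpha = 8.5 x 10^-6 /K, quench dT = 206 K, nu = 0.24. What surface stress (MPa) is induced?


Tempering stress: sigma = E * alpha * dT / (1 - nu)
  E (MPa) = 73 * 1000 = 73000
  Numerator = 73000 * (8.5 x 10^-6) * 206 = 127.823
  Denominator = 1 - 0.24 = 0.76
  sigma = 127.823 / 0.76 = 168.2 MPa

168.2 MPa


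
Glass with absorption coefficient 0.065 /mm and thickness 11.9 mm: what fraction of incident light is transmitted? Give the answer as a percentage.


Beer-Lambert law: T = exp(-alpha * thickness)
  exponent = -0.065 * 11.9 = -0.7735
  T = exp(-0.7735) = 0.4614
  Percentage = 0.4614 * 100 = 46.14%

46.14%


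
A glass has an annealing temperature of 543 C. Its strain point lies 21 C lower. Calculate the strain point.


Strain point = annealing point - difference:
  T_strain = 543 - 21 = 522 C

522 C


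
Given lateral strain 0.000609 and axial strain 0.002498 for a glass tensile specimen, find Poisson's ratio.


Poisson's ratio: nu = lateral strain / axial strain
  nu = 0.000609 / 0.002498 = 0.2438

0.2438


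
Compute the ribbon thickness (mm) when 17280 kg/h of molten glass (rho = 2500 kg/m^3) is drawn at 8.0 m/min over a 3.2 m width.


Ribbon cross-section from mass balance:
  Volume rate = throughput / density = 17280 / 2500 = 6.912 m^3/h
  thickness = volume rate / (speed * 60 * width), i.e.
  thickness = throughput / (60 * speed * width * density) * 1000
  thickness = 17280 / (60 * 8.0 * 3.2 * 2500) * 1000 = 4.5 mm

4.5 mm


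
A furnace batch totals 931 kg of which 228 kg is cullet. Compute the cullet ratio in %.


Cullet ratio = (cullet mass / total batch mass) * 100
  Ratio = 228 / 931 * 100 = 24.49%

24.49%


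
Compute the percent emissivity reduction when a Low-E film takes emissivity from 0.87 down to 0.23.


Percentage reduction = (1 - coated/uncoated) * 100
  Ratio = 0.23 / 0.87 = 0.2644
  Reduction = (1 - 0.2644) * 100 = 73.6%

73.6%


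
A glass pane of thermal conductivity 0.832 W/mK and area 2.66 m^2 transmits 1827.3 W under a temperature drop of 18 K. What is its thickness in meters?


Fourier's law: t = k * A * dT / Q
  t = 0.832 * 2.66 * 18 / 1827.3
  t = 39.83616 / 1827.3 = 0.0218 m

0.0218 m


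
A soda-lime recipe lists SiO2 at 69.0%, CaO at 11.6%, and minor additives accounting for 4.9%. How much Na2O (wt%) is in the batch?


Pieces sum to 100%:
  Na2O = 100 - (SiO2 + CaO + others)
  Na2O = 100 - (69.0 + 11.6 + 4.9) = 14.5%

14.5%


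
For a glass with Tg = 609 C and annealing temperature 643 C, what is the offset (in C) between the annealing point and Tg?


Offset = T_anneal - Tg:
  offset = 643 - 609 = 34 C

34 C


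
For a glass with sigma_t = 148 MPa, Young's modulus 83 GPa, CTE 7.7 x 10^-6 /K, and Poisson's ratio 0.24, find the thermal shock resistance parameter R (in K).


Thermal shock resistance: R = sigma * (1 - nu) / (E * alpha)
  Numerator = 148 * (1 - 0.24) = 112.48
  Denominator = 83 * 1000 * (7.7 x 10^-6) = 0.6391
  R = 112.48 / 0.6391 = 176.0 K

176.0 K


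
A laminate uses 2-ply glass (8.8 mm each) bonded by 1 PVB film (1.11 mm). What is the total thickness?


Total thickness = glass contribution + PVB contribution
  Glass: 2 * 8.8 = 17.6 mm
  PVB: 1 * 1.11 = 1.11 mm
  Total = 17.6 + 1.11 = 18.71 mm

18.71 mm


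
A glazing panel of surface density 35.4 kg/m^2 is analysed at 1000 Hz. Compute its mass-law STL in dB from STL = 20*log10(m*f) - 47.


Mass law: STL = 20 * log10(m * f) - 47
  m * f = 35.4 * 1000 = 35400
  log10(35400) = 4.549
  STL = 20 * 4.549 - 47 = 90.98 - 47 = 44.0 dB

44.0 dB


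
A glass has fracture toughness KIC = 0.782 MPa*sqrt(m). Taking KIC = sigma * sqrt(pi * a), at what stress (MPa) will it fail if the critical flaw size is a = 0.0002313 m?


Rearrange KIC = sigma * sqrt(pi * a):
  sigma = KIC / sqrt(pi * a)
  sqrt(pi * 0.0002313) = 0.026956
  sigma = 0.782 / 0.026956 = 29.01 MPa

29.01 MPa


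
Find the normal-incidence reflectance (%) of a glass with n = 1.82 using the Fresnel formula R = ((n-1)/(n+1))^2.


Fresnel reflectance at normal incidence:
  R = ((n - 1)/(n + 1))^2
  (n - 1)/(n + 1) = (1.82 - 1)/(1.82 + 1) = 0.29078
  R = 0.29078^2 = 0.084553
  R(%) = 0.084553 * 100 = 8.455%

8.455%


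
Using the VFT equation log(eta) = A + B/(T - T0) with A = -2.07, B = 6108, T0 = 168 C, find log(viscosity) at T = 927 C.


VFT equation: log(eta) = A + B / (T - T0)
  T - T0 = 927 - 168 = 759
  B / (T - T0) = 6108 / 759 = 8.047
  log(eta) = -2.07 + 8.047 = 5.977

5.977


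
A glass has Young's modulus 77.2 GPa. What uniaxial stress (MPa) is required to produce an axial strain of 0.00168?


Rearrange E = sigma / epsilon:
  sigma = E * epsilon
  E (MPa) = 77.2 * 1000 = 77200
  sigma = 77200 * 0.00168 = 129.7 MPa

129.7 MPa


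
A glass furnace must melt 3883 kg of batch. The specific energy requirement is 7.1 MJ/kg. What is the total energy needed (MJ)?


Total energy = mass * specific energy
  E = 3883 * 7.1 = 27569.3 MJ

27569.3 MJ


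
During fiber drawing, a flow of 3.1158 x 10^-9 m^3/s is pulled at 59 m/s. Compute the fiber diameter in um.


Cross-sectional area from continuity:
  A = Q / v = 3.1158 x 10^-9 / 59 = 5.281017 x 10^-11 m^2
Diameter from circular cross-section:
  d = sqrt(4A / pi) * 10^6 (m -> um)
  d = sqrt(4 * 5.281017 x 10^-11 / pi) * 10^6 = 8.2 um

8.2 um


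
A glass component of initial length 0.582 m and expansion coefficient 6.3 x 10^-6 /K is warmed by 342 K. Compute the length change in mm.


Thermal expansion formula: dL = alpha * L0 * dT
  dL = (6.3 x 10^-6) * 0.582 * 342 = 0.00125398 m
Convert to mm: 0.00125398 * 1000 = 1.254 mm

1.254 mm


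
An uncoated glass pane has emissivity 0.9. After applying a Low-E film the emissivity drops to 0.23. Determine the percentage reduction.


Percentage reduction = (1 - coated/uncoated) * 100
  Ratio = 0.23 / 0.9 = 0.2556
  Reduction = (1 - 0.2556) * 100 = 74.4%

74.4%


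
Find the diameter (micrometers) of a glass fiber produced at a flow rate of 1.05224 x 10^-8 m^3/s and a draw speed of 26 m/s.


Cross-sectional area from continuity:
  A = Q / v = 1.05224 x 10^-8 / 26 = 4.047077 x 10^-10 m^2
Diameter from circular cross-section:
  d = sqrt(4A / pi) * 10^6 (m -> um)
  d = sqrt(4 * 4.047077 x 10^-10 / pi) * 10^6 = 22.7 um

22.7 um


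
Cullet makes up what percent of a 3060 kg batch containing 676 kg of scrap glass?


Cullet ratio = (cullet mass / total batch mass) * 100
  Ratio = 676 / 3060 * 100 = 22.09%

22.09%


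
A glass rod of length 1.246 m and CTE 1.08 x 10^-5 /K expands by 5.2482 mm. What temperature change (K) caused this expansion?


Rearrange dL = alpha * L0 * dT for dT:
  dT = dL / (alpha * L0)
  dL (m) = 5.2482 / 1000 = 0.0052482
  dT = 0.0052482 / ((1.08 x 10^-5) * 1.246) = 390.0 K

390.0 K


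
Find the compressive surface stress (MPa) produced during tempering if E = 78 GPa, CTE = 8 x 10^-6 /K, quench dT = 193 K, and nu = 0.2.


Tempering stress: sigma = E * alpha * dT / (1 - nu)
  E (MPa) = 78 * 1000 = 78000
  Numerator = 78000 * (8 x 10^-6) * 193 = 120.432
  Denominator = 1 - 0.2 = 0.8
  sigma = 120.432 / 0.8 = 150.5 MPa

150.5 MPa


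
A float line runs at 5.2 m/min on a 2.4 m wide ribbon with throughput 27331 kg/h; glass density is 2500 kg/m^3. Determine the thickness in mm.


Ribbon cross-section from mass balance:
  Volume rate = throughput / density = 27331 / 2500 = 10.9324 m^3/h
  thickness = volume rate / (speed * 60 * width), i.e.
  thickness = throughput / (60 * speed * width * density) * 1000
  thickness = 27331 / (60 * 5.2 * 2.4 * 2500) * 1000 = 14.6 mm

14.6 mm


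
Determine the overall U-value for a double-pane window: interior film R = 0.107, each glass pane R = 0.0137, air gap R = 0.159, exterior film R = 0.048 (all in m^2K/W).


Total thermal resistance (series):
  R_total = R_in + R_glass + R_air + R_glass + R_out
  R_total = 0.107 + 0.0137 + 0.159 + 0.0137 + 0.048 = 0.3414 m^2K/W
U-value = 1 / R_total = 1 / 0.3414 = 2.929 W/m^2K

2.929 W/m^2K


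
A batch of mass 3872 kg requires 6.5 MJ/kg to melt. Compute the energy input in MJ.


Total energy = mass * specific energy
  E = 3872 * 6.5 = 25168 MJ

25168 MJ


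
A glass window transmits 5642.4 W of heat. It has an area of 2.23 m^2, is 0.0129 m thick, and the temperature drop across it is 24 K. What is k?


Fourier's law rearranged: k = Q * t / (A * dT)
  Numerator = 5642.4 * 0.0129 = 72.78696
  Denominator = 2.23 * 24 = 53.52
  k = 72.78696 / 53.52 = 1.36 W/mK

1.36 W/mK


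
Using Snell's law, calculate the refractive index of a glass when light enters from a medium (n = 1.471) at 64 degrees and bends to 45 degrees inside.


Apply Snell's law: n1 * sin(theta1) = n2 * sin(theta2)
  n2 = n1 * sin(theta1) / sin(theta2)
  sin(64) = 0.898794
  sin(45) = 0.707107
  n2 = 1.471 * 0.898794 / 0.707107 = 1.8698

1.8698


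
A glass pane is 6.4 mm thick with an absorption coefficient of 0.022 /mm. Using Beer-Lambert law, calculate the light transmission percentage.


Beer-Lambert law: T = exp(-alpha * thickness)
  exponent = -0.022 * 6.4 = -0.1408
  T = exp(-0.1408) = 0.8687
  Percentage = 0.8687 * 100 = 86.87%

86.87%


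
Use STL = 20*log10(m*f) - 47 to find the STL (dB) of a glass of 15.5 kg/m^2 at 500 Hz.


Mass law: STL = 20 * log10(m * f) - 47
  m * f = 15.5 * 500 = 7750
  log10(7750) = 3.8893
  STL = 20 * 3.8893 - 47 = 77.786 - 47 = 30.8 dB

30.8 dB


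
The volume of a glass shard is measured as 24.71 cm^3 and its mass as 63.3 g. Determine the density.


Use the definition of density:
  rho = mass / volume
  rho = 63.3 / 24.71 = 2.562 g/cm^3

2.562 g/cm^3


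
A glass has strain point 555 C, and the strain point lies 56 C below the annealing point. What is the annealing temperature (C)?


T_anneal = T_strain + gap:
  T_anneal = 555 + 56 = 611 C

611 C


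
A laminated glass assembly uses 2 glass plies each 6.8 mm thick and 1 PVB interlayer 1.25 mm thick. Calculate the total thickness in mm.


Total thickness = glass contribution + PVB contribution
  Glass: 2 * 6.8 = 13.6 mm
  PVB: 1 * 1.25 = 1.25 mm
  Total = 13.6 + 1.25 = 14.85 mm

14.85 mm


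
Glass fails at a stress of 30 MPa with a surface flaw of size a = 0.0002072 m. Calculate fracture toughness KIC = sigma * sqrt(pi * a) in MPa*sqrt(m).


Fracture toughness: KIC = sigma * sqrt(pi * a)
  pi * a = pi * 0.0002072 = 0.000650938
  sqrt(pi * a) = 0.025513
  KIC = 30 * 0.025513 = 0.765 MPa*sqrt(m)

0.765 MPa*sqrt(m)


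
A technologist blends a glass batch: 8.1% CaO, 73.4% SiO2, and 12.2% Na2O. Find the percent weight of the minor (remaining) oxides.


Sum the three major oxides:
  SiO2 + Na2O + CaO = 73.4 + 12.2 + 8.1 = 93.7%
Subtract from 100%:
  Others = 100 - 93.7 = 6.3%

6.3%


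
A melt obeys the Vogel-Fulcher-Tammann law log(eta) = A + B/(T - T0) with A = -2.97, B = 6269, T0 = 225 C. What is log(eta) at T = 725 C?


VFT equation: log(eta) = A + B / (T - T0)
  T - T0 = 725 - 225 = 500
  B / (T - T0) = 6269 / 500 = 12.538
  log(eta) = -2.97 + 12.538 = 9.568

9.568


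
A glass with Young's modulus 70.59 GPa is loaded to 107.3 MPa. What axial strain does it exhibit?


Rearrange E = sigma / epsilon:
  epsilon = sigma / E
  E (MPa) = 70.59 * 1000 = 70590
  epsilon = 107.3 / 70590 = 0.00152

0.00152


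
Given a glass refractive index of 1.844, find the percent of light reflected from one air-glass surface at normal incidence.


Fresnel reflectance at normal incidence:
  R = ((n - 1)/(n + 1))^2
  (n - 1)/(n + 1) = (1.844 - 1)/(1.844 + 1) = 0.296765
  R = 0.296765^2 = 0.0880695
  R(%) = 0.0880695 * 100 = 8.807%

8.807%


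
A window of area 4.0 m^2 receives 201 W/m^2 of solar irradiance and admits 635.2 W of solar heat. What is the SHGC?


Rearrange Q = Area * SHGC * Irradiance:
  SHGC = Q / (Area * Irradiance)
  SHGC = 635.2 / (4.0 * 201) = 0.79

0.79


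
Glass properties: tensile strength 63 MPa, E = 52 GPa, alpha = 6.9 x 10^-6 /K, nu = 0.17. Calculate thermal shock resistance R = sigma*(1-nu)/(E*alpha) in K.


Thermal shock resistance: R = sigma * (1 - nu) / (E * alpha)
  Numerator = 63 * (1 - 0.17) = 52.29
  Denominator = 52 * 1000 * (6.9 x 10^-6) = 0.3588
  R = 52.29 / 0.3588 = 145.7 K

145.7 K


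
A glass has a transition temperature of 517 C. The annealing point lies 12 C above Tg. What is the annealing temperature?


The annealing temperature is Tg plus the offset:
  T_anneal = 517 + 12 = 529 C

529 C


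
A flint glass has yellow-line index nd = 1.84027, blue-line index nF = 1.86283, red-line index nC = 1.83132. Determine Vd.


Abbe number formula: Vd = (nd - 1) / (nF - nC)
  nd - 1 = 1.84027 - 1 = 0.84027
  nF - nC = 1.86283 - 1.83132 = 0.03151
  Vd = 0.84027 / 0.03151 = 26.67

26.67


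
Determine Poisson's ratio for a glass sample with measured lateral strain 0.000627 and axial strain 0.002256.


Poisson's ratio: nu = lateral strain / axial strain
  nu = 0.000627 / 0.002256 = 0.2779

0.2779


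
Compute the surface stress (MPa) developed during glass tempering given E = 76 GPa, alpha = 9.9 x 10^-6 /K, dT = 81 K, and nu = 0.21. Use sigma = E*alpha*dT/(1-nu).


Tempering stress: sigma = E * alpha * dT / (1 - nu)
  E (MPa) = 76 * 1000 = 76000
  Numerator = 76000 * (9.9 x 10^-6) * 81 = 60.9444
  Denominator = 1 - 0.21 = 0.79
  sigma = 60.9444 / 0.79 = 77.1 MPa

77.1 MPa


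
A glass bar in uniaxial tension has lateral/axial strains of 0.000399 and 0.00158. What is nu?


Poisson's ratio: nu = lateral strain / axial strain
  nu = 0.000399 / 0.00158 = 0.2525

0.2525


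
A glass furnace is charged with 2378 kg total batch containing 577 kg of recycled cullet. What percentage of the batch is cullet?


Cullet ratio = (cullet mass / total batch mass) * 100
  Ratio = 577 / 2378 * 100 = 24.26%

24.26%


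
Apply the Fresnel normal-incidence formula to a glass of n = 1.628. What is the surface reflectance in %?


Fresnel reflectance at normal incidence:
  R = ((n - 1)/(n + 1))^2
  (n - 1)/(n + 1) = (1.628 - 1)/(1.628 + 1) = 0.238965
  R = 0.238965^2 = 0.0571043
  R(%) = 0.0571043 * 100 = 5.71%

5.71%


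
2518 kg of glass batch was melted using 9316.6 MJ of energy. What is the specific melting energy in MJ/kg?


Rearrange E = m * s for s:
  s = E / m
  s = 9316.6 / 2518 = 3.7 MJ/kg

3.7 MJ/kg


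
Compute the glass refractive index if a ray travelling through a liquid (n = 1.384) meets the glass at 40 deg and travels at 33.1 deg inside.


Apply Snell's law: n1 * sin(theta1) = n2 * sin(theta2)
  n2 = n1 * sin(theta1) / sin(theta2)
  sin(40) = 0.642788
  sin(33.1) = 0.546102
  n2 = 1.384 * 0.642788 / 0.546102 = 1.629

1.629


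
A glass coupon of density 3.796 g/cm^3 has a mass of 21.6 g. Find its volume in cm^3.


Rearrange rho = m / V:
  V = m / rho
  V = 21.6 / 3.796 = 5.69 cm^3

5.69 cm^3


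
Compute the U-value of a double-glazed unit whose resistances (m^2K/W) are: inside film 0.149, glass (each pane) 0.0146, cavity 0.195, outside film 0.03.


Total thermal resistance (series):
  R_total = R_in + R_glass + R_air + R_glass + R_out
  R_total = 0.149 + 0.0146 + 0.195 + 0.0146 + 0.03 = 0.4032 m^2K/W
U-value = 1 / R_total = 1 / 0.4032 = 2.48 W/m^2K

2.48 W/m^2K


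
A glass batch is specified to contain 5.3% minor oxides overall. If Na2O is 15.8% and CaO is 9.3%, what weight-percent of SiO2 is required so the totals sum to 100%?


Known pieces sum to 100%:
  SiO2 = 100 - (others + Na2O + CaO)
  SiO2 = 100 - (5.3 + 15.8 + 9.3) = 69.6%

69.6%


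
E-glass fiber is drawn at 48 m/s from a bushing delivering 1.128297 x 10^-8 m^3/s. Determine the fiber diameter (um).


Cross-sectional area from continuity:
  A = Q / v = 1.128297 x 10^-8 / 48 = 2.350619 x 10^-10 m^2
Diameter from circular cross-section:
  d = sqrt(4A / pi) * 10^6 (m -> um)
  d = sqrt(4 * 2.350619 x 10^-10 / pi) * 10^6 = 17.3 um

17.3 um


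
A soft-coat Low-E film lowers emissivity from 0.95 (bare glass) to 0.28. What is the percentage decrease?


Percentage reduction = (1 - coated/uncoated) * 100
  Ratio = 0.28 / 0.95 = 0.2947
  Reduction = (1 - 0.2947) * 100 = 70.5%

70.5%


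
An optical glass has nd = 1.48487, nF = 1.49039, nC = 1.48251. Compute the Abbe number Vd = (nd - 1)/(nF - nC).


Abbe number formula: Vd = (nd - 1) / (nF - nC)
  nd - 1 = 1.48487 - 1 = 0.48487
  nF - nC = 1.49039 - 1.48251 = 0.00788
  Vd = 0.48487 / 0.00788 = 61.53

61.53


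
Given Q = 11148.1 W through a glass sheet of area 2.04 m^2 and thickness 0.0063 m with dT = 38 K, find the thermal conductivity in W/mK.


Fourier's law rearranged: k = Q * t / (A * dT)
  Numerator = 11148.1 * 0.0063 = 70.23303
  Denominator = 2.04 * 38 = 77.52
  k = 70.23303 / 77.52 = 0.906 W/mK

0.906 W/mK


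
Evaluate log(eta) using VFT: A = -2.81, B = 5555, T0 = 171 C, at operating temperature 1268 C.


VFT equation: log(eta) = A + B / (T - T0)
  T - T0 = 1268 - 171 = 1097
  B / (T - T0) = 5555 / 1097 = 5.064
  log(eta) = -2.81 + 5.064 = 2.254

2.254


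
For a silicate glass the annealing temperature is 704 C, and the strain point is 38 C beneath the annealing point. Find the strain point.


Strain point = annealing point - difference:
  T_strain = 704 - 38 = 666 C

666 C


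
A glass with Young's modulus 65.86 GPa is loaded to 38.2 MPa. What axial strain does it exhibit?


Rearrange E = sigma / epsilon:
  epsilon = sigma / E
  E (MPa) = 65.86 * 1000 = 65860
  epsilon = 38.2 / 65860 = 0.00058

0.00058
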